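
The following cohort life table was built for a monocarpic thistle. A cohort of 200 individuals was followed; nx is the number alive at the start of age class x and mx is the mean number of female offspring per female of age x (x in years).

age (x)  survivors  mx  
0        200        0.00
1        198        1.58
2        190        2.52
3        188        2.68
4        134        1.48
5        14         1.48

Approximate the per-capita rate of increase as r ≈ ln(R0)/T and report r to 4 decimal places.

0.8335

lx = nx/n0 = nx/200: 1, 0.99, 0.95, 0.94, 0.67, 0.07
R0 = Σ lx·mx = 0 + 1.5642 + 2.394 + 2.5192 + 0.9916 + 0.1036 = 7.5726
Σ x·lx·mx = 18.3942; T = 18.3942/7.5726 = 2.42905…
r ≈ ln(R0)/T = ln(7.5726)/2.42905… = 0.83347… → 0.8335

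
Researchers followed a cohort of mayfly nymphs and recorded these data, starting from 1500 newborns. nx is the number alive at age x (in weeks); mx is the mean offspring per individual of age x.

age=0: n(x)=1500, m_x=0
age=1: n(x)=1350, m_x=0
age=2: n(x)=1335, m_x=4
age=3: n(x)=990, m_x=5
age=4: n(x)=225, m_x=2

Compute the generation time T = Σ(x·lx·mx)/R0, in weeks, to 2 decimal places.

2.54

lx = nx/n0 = nx/1500: 1, 0.9, 0.89, 0.66, 0.15
lx·mx: 0, 0, 3.56, 3.3, 0.3 → R0 = 7.16
x·lx·mx: 0, 0, 7.12, 9.9, 1.2 → Σ = 18.22
T = 18.22 / 7.16 = 2.544693… → 2.54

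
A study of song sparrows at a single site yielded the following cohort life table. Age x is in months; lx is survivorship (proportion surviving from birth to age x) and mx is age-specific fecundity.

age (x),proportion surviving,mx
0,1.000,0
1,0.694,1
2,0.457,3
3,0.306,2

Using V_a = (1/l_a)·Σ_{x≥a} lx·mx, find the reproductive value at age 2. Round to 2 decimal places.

4.34

lx·mx for x ≥ 2: 1.371, 0.612 → sum = 1.983
V_2 = 1.983 / l_2 = 1.983 / 0.457 = 4.339168… → 4.34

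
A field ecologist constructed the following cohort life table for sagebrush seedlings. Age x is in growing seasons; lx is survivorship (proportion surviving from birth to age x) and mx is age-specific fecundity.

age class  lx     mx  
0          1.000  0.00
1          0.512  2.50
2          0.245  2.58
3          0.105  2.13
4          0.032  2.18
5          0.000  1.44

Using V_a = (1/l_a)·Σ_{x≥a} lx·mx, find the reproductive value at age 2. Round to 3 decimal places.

lx·mx for x ≥ 2: 0.6321, 0.22365, 0.06976, 0 → sum = 0.92551
V_2 = 0.92551 / l_2 = 0.92551 / 0.245 = 3.777592… → 3.778

3.778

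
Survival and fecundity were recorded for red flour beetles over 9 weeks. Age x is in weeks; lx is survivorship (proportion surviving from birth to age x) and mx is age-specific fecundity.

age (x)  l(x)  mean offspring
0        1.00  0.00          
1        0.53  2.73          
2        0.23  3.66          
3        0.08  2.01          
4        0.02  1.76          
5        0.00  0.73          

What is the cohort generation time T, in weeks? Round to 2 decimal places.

lx·mx: 0, 1.4469, 0.8418, 0.1608, 0.0352, 0 → R0 = 2.4847
x·lx·mx: 0, 1.4469, 1.6836, 0.4824, 0.1408, 0 → Σ = 3.7537
T = 3.7537 / 2.4847 = 1.510726… → 1.51

1.51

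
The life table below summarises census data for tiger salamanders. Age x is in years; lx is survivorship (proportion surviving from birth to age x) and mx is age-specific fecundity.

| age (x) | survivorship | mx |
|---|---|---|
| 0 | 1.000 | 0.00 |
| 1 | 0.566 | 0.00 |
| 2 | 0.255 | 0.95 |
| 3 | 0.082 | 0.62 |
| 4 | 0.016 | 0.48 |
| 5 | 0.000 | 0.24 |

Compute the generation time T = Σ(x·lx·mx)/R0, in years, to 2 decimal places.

2.22

lx·mx: 0, 0, 0.24225, 0.05084, 0.00768, 0 → R0 = 0.30077
x·lx·mx: 0, 0, 0.4845, 0.15252, 0.03072, 0 → Σ = 0.66774
T = 0.66774 / 0.30077 = 2.220102… → 2.22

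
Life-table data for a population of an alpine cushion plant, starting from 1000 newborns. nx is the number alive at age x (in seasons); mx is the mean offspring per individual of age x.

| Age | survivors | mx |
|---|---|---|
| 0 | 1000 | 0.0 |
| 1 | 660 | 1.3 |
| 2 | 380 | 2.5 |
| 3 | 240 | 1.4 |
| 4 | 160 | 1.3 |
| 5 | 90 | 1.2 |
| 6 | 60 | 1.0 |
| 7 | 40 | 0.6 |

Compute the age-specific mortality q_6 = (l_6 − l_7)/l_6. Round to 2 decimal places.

lx = nx/n0 = nx/1000: 1, 0.66, 0.38, 0.24, 0.16, 0.09, 0.06, 0.04
q_6 = (l_6 − l_7) / l_6 = (0.06 − 0.04) / 0.06
     = 0.02 / 0.06 = 0.333333… → 0.33

0.33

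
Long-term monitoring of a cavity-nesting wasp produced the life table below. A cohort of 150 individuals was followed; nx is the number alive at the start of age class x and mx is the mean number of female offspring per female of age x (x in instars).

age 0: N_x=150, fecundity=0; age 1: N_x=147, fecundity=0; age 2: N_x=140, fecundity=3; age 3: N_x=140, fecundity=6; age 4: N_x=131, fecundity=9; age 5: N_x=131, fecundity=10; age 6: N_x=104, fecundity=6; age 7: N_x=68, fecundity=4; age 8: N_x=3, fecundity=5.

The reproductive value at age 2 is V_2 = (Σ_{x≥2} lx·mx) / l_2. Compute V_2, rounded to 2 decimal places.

33.29

lx = nx/n0 = nx/150: 1, 0.98, 0.93333…, 0.93333…, 0.87333…, 0.87333…, 0.69333…, 0.45333…, 0.02
lx·mx for x ≥ 2: 2.8…, 5.6…, 7.86…, 8.733333…, 4.16…, 1.813333…, 0.1 → sum = 31.066667…
V_2 = 31.066667… / l_2 = 31.066667… / 0.933333… = 33.285714… → 33.29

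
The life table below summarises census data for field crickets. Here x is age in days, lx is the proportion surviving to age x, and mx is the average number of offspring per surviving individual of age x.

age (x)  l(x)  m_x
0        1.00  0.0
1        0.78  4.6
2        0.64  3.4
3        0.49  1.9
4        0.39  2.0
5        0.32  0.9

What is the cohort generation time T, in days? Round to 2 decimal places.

lx·mx: 0, 3.588, 2.176, 0.931, 0.78, 0.288 → R0 = 7.763
x·lx·mx: 0, 3.588, 4.352, 2.793, 3.12, 1.44 → Σ = 15.293
T = 15.293 / 7.763 = 1.969986… → 1.97

1.97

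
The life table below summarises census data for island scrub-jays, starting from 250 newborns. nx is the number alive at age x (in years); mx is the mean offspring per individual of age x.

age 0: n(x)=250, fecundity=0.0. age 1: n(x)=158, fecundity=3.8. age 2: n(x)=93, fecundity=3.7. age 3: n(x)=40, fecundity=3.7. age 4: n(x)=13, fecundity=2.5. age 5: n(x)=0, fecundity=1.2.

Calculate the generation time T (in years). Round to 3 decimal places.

lx = nx/n0 = nx/250: 1, 0.632, 0.372, 0.16, 0.052, 0
lx·mx: 0, 2.4016, 1.3764, 0.592, 0.13, 0 → R0 = 4.5
x·lx·mx: 0, 2.4016, 2.7528, 1.776, 0.52, 0 → Σ = 7.4504
T = 7.4504 / 4.5 = 1.655644… → 1.656

1.656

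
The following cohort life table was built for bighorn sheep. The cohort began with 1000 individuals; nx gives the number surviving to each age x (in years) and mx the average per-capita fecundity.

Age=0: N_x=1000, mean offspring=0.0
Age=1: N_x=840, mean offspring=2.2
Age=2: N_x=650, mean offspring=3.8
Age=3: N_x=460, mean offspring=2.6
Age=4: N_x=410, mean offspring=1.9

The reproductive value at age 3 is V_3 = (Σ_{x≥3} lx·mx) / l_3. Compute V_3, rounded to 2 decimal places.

4.29

lx = nx/n0 = nx/1000: 1, 0.84, 0.65, 0.46, 0.41
lx·mx for x ≥ 3: 1.196, 0.779 → sum = 1.975
V_3 = 1.975 / l_3 = 1.975 / 0.46 = 4.293478… → 4.29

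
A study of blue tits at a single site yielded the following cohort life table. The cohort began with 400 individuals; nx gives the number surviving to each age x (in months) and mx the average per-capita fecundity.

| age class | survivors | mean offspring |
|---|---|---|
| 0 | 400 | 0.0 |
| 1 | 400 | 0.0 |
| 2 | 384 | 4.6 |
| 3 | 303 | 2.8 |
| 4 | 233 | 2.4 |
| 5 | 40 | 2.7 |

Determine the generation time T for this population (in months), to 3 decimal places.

lx = nx/n0 = nx/400: 1, 1, 0.96, 0.7575, 0.5825, 0.1
lx·mx: 0, 0, 4.416, 2.121, 1.398, 0.27 → R0 = 8.205
x·lx·mx: 0, 0, 8.832, 6.363, 5.592, 1.35 → Σ = 22.137
T = 22.137 / 8.205 = 2.697989… → 2.698

2.698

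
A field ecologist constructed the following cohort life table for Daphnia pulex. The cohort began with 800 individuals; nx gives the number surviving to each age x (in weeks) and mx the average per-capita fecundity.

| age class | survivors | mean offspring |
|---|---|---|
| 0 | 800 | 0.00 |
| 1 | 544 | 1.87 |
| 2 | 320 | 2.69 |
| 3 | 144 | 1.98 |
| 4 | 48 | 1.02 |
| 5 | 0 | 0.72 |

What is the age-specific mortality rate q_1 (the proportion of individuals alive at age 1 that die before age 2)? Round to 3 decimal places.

0.412

lx = nx/n0 = nx/800: 1, 0.68, 0.4, 0.18, 0.06, 0
q_1 = (l_1 − l_2) / l_1 = (0.68 − 0.4) / 0.68
     = 0.28 / 0.68 = 0.411765… → 0.412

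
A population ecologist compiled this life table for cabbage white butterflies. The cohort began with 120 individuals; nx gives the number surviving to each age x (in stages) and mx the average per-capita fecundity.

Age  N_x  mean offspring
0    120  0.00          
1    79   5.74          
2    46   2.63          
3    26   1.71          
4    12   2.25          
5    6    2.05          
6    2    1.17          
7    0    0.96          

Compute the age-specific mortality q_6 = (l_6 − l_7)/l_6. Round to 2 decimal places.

lx = nx/n0 = nx/120: 1, 0.65833…, 0.38333…, 0.21667…, 0.1, 0.05, 0.01667…, 0
q_6 = (l_6 − l_7) / l_6 = (0.016667… − 0) / 0.016667…
     = 0.016667… / 0.016667… = 1 → 1.00

1.00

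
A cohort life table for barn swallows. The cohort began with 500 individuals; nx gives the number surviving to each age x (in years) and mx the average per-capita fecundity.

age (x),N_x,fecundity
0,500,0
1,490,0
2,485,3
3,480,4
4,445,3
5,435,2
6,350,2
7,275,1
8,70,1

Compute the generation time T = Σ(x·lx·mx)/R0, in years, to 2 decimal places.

3.78

lx = nx/n0 = nx/500: 1, 0.98, 0.97, 0.96, 0.89, 0.87, 0.7, 0.55, 0.14
lx·mx: 0, 0, 2.91, 3.84, 2.67, 1.74, 1.4, 0.55, 0.14 → R0 = 13.25
x·lx·mx: 0, 0, 5.82, 11.52, 10.68, 8.7, 8.4, 3.85, 1.12 → Σ = 50.09
T = 50.09 / 13.25 = 3.780377… → 3.78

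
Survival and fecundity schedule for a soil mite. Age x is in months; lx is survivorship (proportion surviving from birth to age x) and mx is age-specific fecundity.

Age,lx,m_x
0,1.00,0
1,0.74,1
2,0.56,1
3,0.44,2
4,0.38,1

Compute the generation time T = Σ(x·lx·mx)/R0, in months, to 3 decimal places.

2.352

lx·mx: 0, 0.74, 0.56, 0.88, 0.38 → R0 = 2.56
x·lx·mx: 0, 0.74, 1.12, 2.64, 1.52 → Σ = 6.02
T = 6.02 / 2.56 = 2.351563… → 2.352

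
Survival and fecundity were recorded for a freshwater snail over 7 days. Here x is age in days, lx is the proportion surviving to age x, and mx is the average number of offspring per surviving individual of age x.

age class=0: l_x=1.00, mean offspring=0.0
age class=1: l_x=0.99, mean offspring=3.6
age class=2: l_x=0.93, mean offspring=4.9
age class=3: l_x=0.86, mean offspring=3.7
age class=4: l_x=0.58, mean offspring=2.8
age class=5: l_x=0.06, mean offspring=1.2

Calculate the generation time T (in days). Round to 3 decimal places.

lx·mx: 0, 3.564, 4.557, 3.182, 1.624, 0.072 → R0 = 12.999
x·lx·mx: 0, 3.564, 9.114, 9.546, 6.496, 0.36 → Σ = 29.08
T = 29.08 / 12.999 = 2.237095… → 2.237

2.237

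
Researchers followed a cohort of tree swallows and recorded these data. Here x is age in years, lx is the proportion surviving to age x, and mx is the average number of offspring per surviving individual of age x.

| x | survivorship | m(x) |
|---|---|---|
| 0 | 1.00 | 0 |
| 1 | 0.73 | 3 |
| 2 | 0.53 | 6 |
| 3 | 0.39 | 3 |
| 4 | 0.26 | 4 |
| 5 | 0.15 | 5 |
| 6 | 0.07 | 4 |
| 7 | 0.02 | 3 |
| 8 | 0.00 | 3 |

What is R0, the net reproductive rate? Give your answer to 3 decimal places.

8.670

lx·mx by age: 0, 2.19, 3.18, 1.17, 1.04, 0.75, 0.28, 0.06, 0
R0 = Σ lx·mx = 8.67 → 8.670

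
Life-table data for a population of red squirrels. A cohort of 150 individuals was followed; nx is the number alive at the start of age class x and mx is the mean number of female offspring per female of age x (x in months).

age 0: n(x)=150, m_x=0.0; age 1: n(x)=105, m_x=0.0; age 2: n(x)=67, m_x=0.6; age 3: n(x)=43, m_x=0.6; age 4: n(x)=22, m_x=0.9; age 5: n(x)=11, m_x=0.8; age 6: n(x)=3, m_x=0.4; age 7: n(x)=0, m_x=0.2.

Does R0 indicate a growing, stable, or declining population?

declining

lx = nx/n0 = nx/150: 1, 0.7, 0.44667…, 0.28667…, 0.14667…, 0.07333…, 0.02, 0
R0 = Σ lx·mx = 0 + 0 + 0.268… + 0.172… + 0.132… + 0.058667… + 0.008 + 0 = 0.638667…
R0 < 1, so the population is declining.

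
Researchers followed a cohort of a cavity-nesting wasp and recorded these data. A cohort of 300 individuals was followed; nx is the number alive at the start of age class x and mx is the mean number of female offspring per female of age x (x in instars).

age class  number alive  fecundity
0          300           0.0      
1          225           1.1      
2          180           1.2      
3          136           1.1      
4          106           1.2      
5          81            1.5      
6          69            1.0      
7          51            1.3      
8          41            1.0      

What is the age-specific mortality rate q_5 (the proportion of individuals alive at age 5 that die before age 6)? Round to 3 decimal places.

0.148

lx = nx/n0 = nx/300: 1, 0.75, 0.6, 0.45333…, 0.35333…, 0.27, 0.23, 0.17, 0.13667…
q_5 = (l_5 − l_6) / l_5 = (0.27 − 0.23) / 0.27
     = 0.04 / 0.27 = 0.148148… → 0.148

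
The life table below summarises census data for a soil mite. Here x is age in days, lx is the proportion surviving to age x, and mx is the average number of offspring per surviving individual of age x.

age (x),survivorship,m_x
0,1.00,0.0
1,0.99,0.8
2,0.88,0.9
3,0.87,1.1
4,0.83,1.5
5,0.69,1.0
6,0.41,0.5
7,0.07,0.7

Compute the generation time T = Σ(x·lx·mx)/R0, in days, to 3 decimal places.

lx·mx: 0, 0.792, 0.792, 0.957, 1.245, 0.69, 0.205, 0.049 → R0 = 4.73
x·lx·mx: 0, 0.792, 1.584, 2.871, 4.98, 3.45, 1.23, 0.343 → Σ = 15.25
T = 15.25 / 4.73 = 3.224101… → 3.224

3.224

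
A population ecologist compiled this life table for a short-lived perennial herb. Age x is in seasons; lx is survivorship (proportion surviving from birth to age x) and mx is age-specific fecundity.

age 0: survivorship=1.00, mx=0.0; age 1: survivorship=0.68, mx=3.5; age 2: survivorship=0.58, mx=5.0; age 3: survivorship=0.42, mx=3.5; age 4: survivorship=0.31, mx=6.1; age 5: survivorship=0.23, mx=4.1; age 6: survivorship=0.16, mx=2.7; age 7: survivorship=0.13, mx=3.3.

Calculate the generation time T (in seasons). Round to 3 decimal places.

2.917

lx·mx: 0, 2.38, 2.9, 1.47, 1.891, 0.943, 0.432, 0.429 → R0 = 10.445
x·lx·mx: 0, 2.38, 5.8, 4.41, 7.564, 4.715, 2.592, 3.003 → Σ = 30.464
T = 30.464 / 10.445 = 2.916611… → 2.917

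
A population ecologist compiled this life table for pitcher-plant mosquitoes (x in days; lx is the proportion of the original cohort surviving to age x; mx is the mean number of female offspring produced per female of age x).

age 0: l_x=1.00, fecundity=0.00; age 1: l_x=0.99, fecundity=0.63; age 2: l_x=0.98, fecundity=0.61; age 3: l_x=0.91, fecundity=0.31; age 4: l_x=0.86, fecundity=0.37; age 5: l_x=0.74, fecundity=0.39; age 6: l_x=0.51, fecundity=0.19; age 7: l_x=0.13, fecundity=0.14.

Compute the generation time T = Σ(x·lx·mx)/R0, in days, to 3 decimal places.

lx·mx: 0, 0.6237, 0.5978, 0.2821, 0.3182, 0.2886, 0.0969, 0.0182 → R0 = 2.2255
x·lx·mx: 0, 0.6237, 1.1956, 0.8463, 1.2728, 1.443, 0.5814, 0.1274 → Σ = 6.0902
T = 6.0902 / 2.2255 = 2.736554… → 2.737

2.737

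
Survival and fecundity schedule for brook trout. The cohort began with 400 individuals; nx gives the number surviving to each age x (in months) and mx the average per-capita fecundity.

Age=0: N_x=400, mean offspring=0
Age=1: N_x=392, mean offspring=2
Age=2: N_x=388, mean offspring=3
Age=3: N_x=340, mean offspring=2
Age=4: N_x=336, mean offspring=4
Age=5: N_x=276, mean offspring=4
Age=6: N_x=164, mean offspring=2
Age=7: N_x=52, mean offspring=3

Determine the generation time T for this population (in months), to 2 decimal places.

3.44

lx = nx/n0 = nx/400: 1, 0.98, 0.97, 0.85, 0.84, 0.69, 0.41, 0.13
lx·mx: 0, 1.96, 2.91, 1.7, 3.36, 2.76, 0.82, 0.39 → R0 = 13.9
x·lx·mx: 0, 1.96, 5.82, 5.1, 13.44, 13.8, 4.92, 2.73 → Σ = 47.77
T = 47.77 / 13.9 = 3.436691… → 3.44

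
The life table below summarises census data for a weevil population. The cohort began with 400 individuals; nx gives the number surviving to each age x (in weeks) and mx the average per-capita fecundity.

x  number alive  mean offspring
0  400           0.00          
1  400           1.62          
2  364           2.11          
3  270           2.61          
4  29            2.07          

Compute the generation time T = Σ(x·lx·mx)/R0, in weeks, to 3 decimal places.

2.081

lx = nx/n0 = nx/400: 1, 1, 0.91, 0.675, 0.0725
lx·mx: 0, 1.62, 1.9201, 1.76175, 0.150075 → R0 = 5.451925
x·lx·mx: 0, 1.62, 3.8402, 5.28525, 0.6003 → Σ = 11.34575
T = 11.34575 / 5.451925 = 2.081054… → 2.081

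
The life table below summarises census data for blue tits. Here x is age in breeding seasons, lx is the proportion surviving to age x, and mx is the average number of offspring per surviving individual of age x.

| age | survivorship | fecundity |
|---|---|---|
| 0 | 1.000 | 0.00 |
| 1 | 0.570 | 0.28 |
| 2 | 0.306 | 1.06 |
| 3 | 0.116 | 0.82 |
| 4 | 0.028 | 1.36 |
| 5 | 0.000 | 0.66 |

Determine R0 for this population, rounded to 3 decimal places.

0.617

lx·mx by age: 0, 0.1596, 0.32436, 0.09512, 0.03808, 0
R0 = Σ lx·mx = 0.61716 → 0.617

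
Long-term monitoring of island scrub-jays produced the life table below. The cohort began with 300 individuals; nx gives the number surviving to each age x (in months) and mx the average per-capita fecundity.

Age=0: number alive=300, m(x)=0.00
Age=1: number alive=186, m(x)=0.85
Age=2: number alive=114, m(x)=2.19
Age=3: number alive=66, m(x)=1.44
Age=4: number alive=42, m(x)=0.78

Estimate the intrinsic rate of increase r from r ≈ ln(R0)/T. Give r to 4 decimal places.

lx = nx/n0 = nx/300: 1, 0.62, 0.38, 0.22, 0.14
R0 = Σ lx·mx = 0 + 0.527 + 0.8322 + 0.3168 + 0.1092 = 1.7852
Σ x·lx·mx = 3.5786; T = 3.5786/1.7852 = 2.00459…
r ≈ ln(R0)/T = ln(1.7852)/2.00459… = 0.289101… → 0.2891

0.2891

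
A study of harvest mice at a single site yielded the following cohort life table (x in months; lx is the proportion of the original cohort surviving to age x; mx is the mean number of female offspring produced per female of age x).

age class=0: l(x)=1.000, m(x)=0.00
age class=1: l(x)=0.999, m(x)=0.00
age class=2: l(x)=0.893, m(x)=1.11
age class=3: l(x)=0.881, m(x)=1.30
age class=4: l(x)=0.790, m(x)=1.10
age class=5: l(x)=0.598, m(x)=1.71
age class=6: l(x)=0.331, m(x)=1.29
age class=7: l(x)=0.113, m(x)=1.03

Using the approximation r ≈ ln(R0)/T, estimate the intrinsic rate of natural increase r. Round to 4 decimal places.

R0 = Σ lx·mx = 0 + 0 + 0.99123 + 1.1453 + 0.869 + 1.02258 + 0.42699 + 0.11639 = 4.57149
Σ x·lx·mx = 17.38393; T = 17.38393/4.57149 = 3.80268…
r ≈ ln(R0)/T = ln(4.57149)/3.80268… = 0.399675… → 0.3997

0.3997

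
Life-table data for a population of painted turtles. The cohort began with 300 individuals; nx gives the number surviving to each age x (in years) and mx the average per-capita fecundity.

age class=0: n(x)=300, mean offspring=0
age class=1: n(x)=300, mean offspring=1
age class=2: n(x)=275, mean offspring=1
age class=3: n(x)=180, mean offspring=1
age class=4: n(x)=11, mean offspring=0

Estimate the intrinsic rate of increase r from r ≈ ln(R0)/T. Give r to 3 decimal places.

lx = nx/n0 = nx/300: 1, 1, 0.91667…, 0.6, 0.03667…
R0 = Σ lx·mx = 0 + 1 + 0.91667… + 0.6 + 0 = 2.516667…
Σ x·lx·mx = 4.633333…; T = 4.633333…/2.516667… = 1.84106…
r ≈ ln(R0)/T = ln(2.516667…)/1.84106… = 0.50131… → 0.501

0.501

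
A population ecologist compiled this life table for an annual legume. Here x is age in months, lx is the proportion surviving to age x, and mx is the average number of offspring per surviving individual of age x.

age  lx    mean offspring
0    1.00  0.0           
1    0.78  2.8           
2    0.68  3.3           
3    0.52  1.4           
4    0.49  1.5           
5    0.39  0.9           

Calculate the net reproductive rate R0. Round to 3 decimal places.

lx·mx by age: 0, 2.184, 2.244, 0.728, 0.735, 0.351
R0 = Σ lx·mx = 6.242 → 6.242

6.242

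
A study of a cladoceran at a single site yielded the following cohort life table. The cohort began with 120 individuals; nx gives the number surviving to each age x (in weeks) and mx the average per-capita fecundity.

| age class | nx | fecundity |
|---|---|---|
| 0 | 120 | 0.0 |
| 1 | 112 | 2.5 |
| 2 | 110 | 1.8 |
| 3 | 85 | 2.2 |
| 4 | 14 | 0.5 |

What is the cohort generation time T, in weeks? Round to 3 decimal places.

lx = nx/n0 = nx/120: 1, 0.93333…, 0.91667…, 0.70833…, 0.11667…
lx·mx: 0, 2.333333…, 1.65…, 1.558333…, 0.058333… → R0 = 5.6…
x·lx·mx: 0, 2.333333…, 3.3…, 4.675…, 0.233333… → Σ = 10.541667…
T = 10.541667… / 5.6… = 1.88244… → 1.882

1.882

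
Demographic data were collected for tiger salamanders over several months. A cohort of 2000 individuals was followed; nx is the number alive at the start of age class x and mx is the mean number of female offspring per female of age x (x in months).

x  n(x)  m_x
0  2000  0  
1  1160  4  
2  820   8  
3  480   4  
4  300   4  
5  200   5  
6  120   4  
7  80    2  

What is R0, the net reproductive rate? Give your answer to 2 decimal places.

lx = nx/n0 = nx/2000: 1, 0.58, 0.41, 0.24, 0.15, 0.1, 0.06, 0.04
lx·mx by age: 0, 2.32, 3.28, 0.96, 0.6, 0.5, 0.24, 0.08
R0 = Σ lx·mx = 7.98 → 7.98

7.98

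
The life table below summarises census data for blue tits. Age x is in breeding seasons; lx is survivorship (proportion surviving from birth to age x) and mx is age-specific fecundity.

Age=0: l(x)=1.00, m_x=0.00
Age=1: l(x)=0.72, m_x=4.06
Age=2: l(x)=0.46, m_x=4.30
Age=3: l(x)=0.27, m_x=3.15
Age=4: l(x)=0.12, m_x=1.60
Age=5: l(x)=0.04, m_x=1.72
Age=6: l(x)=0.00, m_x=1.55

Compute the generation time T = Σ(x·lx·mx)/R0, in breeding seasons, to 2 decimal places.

1.75

lx·mx: 0, 2.9232, 1.978, 0.8505, 0.192, 0.0688, 0 → R0 = 6.0125
x·lx·mx: 0, 2.9232, 3.956, 2.5515, 0.768, 0.344, 0 → Σ = 10.5427
T = 10.5427 / 6.0125 = 1.753464… → 1.75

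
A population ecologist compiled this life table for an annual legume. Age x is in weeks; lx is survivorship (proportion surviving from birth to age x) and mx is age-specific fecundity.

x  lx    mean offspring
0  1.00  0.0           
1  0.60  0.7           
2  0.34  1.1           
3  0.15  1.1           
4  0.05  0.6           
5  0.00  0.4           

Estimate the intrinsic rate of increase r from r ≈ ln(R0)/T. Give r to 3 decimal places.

-0.006

R0 = Σ lx·mx = 0 + 0.42 + 0.374 + 0.165 + 0.03 + 0 = 0.989
Σ x·lx·mx = 1.783; T = 1.783/0.989 = 1.80283…
r ≈ ln(R0)/T = ln(0.989)/1.80283… = -0.00614… → -0.006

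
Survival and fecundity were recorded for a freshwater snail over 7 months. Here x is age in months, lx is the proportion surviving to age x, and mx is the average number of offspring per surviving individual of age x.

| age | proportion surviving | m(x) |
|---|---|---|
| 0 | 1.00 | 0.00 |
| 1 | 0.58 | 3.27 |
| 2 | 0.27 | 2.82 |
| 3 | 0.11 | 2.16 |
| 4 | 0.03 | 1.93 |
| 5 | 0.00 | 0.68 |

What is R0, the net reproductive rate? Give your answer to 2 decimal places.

2.95

lx·mx by age: 0, 1.8966, 0.7614, 0.2376, 0.0579, 0
R0 = Σ lx·mx = 2.9535 → 2.95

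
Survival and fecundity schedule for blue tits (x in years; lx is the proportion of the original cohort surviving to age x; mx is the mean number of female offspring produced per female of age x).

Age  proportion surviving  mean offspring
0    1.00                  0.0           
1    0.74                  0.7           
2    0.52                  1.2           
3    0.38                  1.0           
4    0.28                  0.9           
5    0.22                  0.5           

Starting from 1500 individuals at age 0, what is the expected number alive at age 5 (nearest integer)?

330

Expected survivors = N0 · l_5 = 1500 × 0.22 = 330 → 330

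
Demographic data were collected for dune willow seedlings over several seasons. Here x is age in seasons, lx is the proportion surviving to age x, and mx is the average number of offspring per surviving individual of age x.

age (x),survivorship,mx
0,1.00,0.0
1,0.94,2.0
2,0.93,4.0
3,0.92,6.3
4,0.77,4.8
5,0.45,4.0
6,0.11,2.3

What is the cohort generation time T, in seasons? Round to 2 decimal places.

lx·mx: 0, 1.88, 3.72, 5.796, 3.696, 1.8, 0.253 → R0 = 17.145
x·lx·mx: 0, 1.88, 7.44, 17.388, 14.784, 9, 1.518 → Σ = 52.01
T = 52.01 / 17.145 = 3.033537… → 3.03

3.03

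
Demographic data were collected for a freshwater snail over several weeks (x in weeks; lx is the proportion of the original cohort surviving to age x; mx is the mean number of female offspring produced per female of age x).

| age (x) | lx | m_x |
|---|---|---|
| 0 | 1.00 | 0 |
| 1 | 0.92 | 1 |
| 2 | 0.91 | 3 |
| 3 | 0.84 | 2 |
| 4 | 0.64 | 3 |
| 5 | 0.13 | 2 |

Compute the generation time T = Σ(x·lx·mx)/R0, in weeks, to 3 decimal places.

lx·mx: 0, 0.92, 2.73, 1.68, 1.92, 0.26 → R0 = 7.51
x·lx·mx: 0, 0.92, 5.46, 5.04, 7.68, 1.3 → Σ = 20.4
T = 20.4 / 7.51 = 2.716378… → 2.716

2.716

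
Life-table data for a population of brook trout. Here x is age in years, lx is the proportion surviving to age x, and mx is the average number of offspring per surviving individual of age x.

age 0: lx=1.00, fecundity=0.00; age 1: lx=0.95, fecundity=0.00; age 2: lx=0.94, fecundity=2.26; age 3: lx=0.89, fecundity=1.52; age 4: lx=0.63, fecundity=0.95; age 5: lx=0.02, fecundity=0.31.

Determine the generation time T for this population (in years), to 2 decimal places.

2.63

lx·mx: 0, 0, 2.1244, 1.3528, 0.5985, 0.0062 → R0 = 4.0819
x·lx·mx: 0, 0, 4.2488, 4.0584, 2.394, 0.031 → Σ = 10.7322
T = 10.7322 / 4.0819 = 2.629217… → 2.63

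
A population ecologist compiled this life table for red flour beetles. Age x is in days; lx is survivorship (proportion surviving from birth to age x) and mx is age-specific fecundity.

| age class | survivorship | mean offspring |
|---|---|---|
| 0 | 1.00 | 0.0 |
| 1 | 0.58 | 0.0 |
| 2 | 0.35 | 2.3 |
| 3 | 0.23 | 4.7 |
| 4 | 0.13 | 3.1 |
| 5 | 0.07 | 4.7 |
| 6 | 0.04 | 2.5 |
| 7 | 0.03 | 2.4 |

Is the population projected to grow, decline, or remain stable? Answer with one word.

R0 = Σ lx·mx = 0 + 0 + 0.805 + 1.081 + 0.403 + 0.329 + 0.1 + 0.072 = 2.79
R0 > 1, so the population is growing.

growing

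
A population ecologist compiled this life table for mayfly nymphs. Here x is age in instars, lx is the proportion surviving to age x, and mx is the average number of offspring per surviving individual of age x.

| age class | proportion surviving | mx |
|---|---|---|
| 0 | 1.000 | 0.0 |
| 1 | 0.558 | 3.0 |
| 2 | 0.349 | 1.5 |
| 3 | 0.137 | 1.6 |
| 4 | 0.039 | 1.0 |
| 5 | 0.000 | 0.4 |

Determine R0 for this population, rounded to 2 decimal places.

lx·mx by age: 0, 1.674, 0.5235, 0.2192, 0.039, 0
R0 = Σ lx·mx = 2.4557 → 2.46

2.46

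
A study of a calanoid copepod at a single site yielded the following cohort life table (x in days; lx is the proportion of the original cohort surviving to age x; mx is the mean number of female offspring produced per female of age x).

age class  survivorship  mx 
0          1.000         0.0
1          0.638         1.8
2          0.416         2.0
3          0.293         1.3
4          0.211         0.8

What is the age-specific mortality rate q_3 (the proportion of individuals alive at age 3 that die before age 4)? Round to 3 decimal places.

q_3 = (l_3 − l_4) / l_3 = (0.293 − 0.211) / 0.293
     = 0.082 / 0.293 = 0.279863… → 0.280

0.280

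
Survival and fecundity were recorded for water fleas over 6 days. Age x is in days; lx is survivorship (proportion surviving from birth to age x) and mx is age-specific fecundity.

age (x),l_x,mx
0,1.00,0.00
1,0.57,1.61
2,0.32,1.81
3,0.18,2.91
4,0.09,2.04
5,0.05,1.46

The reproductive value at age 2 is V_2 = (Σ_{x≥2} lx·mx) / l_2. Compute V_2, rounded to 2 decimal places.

4.25

lx·mx for x ≥ 2: 0.5792, 0.5238, 0.1836, 0.073 → sum = 1.3596
V_2 = 1.3596 / l_2 = 1.3596 / 0.32 = 4.24875 → 4.25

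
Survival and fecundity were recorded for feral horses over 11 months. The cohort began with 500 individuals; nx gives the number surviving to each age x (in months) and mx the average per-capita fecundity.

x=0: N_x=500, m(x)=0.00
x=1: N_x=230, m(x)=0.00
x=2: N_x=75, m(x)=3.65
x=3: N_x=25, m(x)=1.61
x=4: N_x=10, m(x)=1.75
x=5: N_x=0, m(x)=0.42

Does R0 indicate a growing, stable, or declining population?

lx = nx/n0 = nx/500: 1, 0.46, 0.15, 0.05, 0.02, 0
R0 = Σ lx·mx = 0 + 0 + 0.5475 + 0.0805 + 0.035 + 0 = 0.663
R0 < 1, so the population is declining.

declining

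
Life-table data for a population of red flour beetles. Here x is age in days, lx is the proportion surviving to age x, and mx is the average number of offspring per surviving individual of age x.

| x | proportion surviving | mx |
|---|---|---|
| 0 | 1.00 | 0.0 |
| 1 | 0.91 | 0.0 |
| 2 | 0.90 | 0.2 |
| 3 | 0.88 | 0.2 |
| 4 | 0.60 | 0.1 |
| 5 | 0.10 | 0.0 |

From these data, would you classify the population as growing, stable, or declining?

declining

R0 = Σ lx·mx = 0 + 0 + 0.18 + 0.176 + 0.06 + 0 = 0.416
R0 < 1, so the population is declining.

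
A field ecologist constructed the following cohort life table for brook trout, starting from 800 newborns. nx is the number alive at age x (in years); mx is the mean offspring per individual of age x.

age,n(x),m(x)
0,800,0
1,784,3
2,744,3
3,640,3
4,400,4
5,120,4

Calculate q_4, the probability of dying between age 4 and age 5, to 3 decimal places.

lx = nx/n0 = nx/800: 1, 0.98, 0.93, 0.8, 0.5, 0.15
q_4 = (l_4 − l_5) / l_4 = (0.5 − 0.15) / 0.5
     = 0.35 / 0.5 = 0.7 → 0.700

0.700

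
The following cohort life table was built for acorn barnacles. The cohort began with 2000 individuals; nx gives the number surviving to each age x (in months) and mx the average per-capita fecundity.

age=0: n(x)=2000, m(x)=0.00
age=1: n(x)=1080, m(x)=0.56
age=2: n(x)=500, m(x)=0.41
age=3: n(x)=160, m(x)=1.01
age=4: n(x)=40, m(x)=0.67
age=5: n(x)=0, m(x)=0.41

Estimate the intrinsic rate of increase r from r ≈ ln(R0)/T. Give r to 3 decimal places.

-0.432

lx = nx/n0 = nx/2000: 1, 0.54, 0.25, 0.08, 0.02, 0
R0 = Σ lx·mx = 0 + 0.3024 + 0.1025 + 0.0808 + 0.0134 + 0 = 0.4991
Σ x·lx·mx = 0.8034; T = 0.8034/0.4991 = 1.6097…
r ≈ ln(R0)/T = ln(0.4991)/1.6097… = -0.43173… → -0.432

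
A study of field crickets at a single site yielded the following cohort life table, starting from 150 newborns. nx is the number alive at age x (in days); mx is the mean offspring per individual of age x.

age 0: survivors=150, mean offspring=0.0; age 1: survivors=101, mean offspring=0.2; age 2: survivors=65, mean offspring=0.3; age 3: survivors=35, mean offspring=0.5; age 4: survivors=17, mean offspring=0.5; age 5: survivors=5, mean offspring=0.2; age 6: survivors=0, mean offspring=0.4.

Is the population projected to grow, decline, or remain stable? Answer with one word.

lx = nx/n0 = nx/150: 1, 0.67333…, 0.43333…, 0.23333…, 0.11333…, 0.03333…, 0
R0 = Σ lx·mx = 0 + 0.134667… + 0.13… + 0.116667… + 0.056667… + 0.006667… + 0 = 0.444667…
R0 < 1, so the population is declining.

declining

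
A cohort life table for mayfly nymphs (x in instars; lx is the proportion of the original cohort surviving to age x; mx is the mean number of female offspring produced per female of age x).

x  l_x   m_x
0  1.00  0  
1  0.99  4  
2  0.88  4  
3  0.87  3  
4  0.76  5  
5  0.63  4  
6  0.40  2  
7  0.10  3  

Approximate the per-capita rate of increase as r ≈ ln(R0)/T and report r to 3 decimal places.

0.936

R0 = Σ lx·mx = 0 + 3.96 + 3.52 + 2.61 + 3.8 + 2.52 + 0.8 + 0.3 = 17.51
Σ x·lx·mx = 53.53; T = 53.53/17.51 = 3.05711…
r ≈ ln(R0)/T = ln(17.51)/3.05711… = 0.93643… → 0.936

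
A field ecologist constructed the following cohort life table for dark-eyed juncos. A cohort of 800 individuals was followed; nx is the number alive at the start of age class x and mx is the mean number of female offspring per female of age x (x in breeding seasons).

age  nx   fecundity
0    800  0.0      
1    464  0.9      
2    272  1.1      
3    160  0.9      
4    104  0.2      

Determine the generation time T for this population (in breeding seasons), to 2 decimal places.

lx = nx/n0 = nx/800: 1, 0.58, 0.34, 0.2, 0.13
lx·mx: 0, 0.522, 0.374, 0.18, 0.026 → R0 = 1.102
x·lx·mx: 0, 0.522, 0.748, 0.54, 0.104 → Σ = 1.914
T = 1.914 / 1.102 = 1.736842… → 1.74

1.74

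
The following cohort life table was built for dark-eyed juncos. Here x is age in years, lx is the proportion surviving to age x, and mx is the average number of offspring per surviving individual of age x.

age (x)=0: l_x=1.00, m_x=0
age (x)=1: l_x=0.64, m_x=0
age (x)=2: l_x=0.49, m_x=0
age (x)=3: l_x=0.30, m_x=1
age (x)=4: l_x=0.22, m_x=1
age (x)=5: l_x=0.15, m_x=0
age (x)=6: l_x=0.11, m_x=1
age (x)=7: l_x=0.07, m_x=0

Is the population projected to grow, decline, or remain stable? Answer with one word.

declining

R0 = Σ lx·mx = 0 + 0 + 0 + 0.3 + 0.22 + 0 + 0.11 + 0 = 0.63
R0 < 1, so the population is declining.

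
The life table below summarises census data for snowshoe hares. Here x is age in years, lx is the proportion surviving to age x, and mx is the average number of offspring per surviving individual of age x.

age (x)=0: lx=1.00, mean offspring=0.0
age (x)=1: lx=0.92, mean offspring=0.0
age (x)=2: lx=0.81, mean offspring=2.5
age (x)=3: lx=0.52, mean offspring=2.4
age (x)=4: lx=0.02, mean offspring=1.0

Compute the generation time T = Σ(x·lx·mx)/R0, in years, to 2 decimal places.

lx·mx: 0, 0, 2.025, 1.248, 0.02 → R0 = 3.293
x·lx·mx: 0, 0, 4.05, 3.744, 0.08 → Σ = 7.874
T = 7.874 / 3.293 = 2.391133… → 2.39

2.39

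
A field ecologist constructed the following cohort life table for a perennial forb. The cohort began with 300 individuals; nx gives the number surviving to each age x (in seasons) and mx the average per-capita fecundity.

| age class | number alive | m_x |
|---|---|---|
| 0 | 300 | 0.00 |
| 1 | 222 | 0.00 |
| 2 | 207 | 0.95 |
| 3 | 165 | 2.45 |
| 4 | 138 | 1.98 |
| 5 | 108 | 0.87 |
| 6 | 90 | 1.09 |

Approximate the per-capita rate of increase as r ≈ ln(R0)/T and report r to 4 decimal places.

0.3598

lx = nx/n0 = nx/300: 1, 0.74, 0.69, 0.55, 0.46, 0.36, 0.3
R0 = Σ lx·mx = 0 + 0 + 0.6555 + 1.3475 + 0.9108 + 0.3132 + 0.327 = 3.554
Σ x·lx·mx = 12.5247; T = 12.5247/3.554 = 3.52411…
r ≈ ln(R0)/T = ln(3.554)/3.52411… = 0.359828… → 0.3598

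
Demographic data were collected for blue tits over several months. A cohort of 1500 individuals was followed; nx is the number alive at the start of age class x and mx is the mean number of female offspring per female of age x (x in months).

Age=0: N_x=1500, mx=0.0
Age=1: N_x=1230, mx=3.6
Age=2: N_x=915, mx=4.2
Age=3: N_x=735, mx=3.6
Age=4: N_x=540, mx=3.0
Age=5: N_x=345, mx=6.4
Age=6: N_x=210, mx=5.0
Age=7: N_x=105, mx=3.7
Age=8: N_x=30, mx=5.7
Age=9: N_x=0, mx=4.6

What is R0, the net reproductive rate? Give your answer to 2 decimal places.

lx = nx/n0 = nx/1500: 1, 0.82, 0.61, 0.49, 0.36, 0.23, 0.14, 0.07, 0.02, 0
lx·mx by age: 0, 2.952, 2.562, 1.764, 1.08, 1.472, 0.7, 0.259, 0.114, 0
R0 = Σ lx·mx = 10.903 → 10.90

10.90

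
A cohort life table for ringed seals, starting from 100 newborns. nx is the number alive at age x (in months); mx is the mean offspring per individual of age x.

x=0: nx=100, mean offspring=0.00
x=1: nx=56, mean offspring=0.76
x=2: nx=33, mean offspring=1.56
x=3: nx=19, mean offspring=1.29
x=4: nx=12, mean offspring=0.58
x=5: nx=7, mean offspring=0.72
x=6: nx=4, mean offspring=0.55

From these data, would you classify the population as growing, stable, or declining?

lx = nx/n0 = nx/100: 1, 0.56, 0.33, 0.19, 0.12, 0.07, 0.04
R0 = Σ lx·mx = 0 + 0.4256 + 0.5148 + 0.2451 + 0.0696 + 0.0504 + 0.022 = 1.3275
R0 > 1, so the population is growing.

growing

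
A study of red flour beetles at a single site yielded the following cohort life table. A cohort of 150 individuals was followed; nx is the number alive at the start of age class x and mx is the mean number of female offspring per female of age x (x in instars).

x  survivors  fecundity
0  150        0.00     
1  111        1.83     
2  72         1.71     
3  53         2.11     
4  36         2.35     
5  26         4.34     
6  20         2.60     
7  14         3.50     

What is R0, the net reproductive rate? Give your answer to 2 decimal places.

lx = nx/n0 = nx/150: 1, 0.74, 0.48, 0.35333…, 0.24, 0.17333…, 0.13333…, 0.09333…
lx·mx by age: 0, 1.3542, 0.8208, 0.745533…, 0.564, 0.752267…, 0.346667…, 0.326667…
R0 = Σ lx·mx = 4.910133… → 4.91

4.91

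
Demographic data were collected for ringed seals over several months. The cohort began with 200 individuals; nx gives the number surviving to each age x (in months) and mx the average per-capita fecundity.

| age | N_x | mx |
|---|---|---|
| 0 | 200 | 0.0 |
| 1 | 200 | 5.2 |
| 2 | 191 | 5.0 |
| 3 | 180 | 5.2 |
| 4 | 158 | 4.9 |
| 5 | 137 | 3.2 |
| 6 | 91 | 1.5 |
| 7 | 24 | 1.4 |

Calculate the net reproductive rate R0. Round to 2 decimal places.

21.57

lx = nx/n0 = nx/200: 1, 1, 0.955, 0.9, 0.79, 0.685, 0.455, 0.12
lx·mx by age: 0, 5.2, 4.775, 4.68, 3.871, 2.192, 0.6825, 0.168
R0 = Σ lx·mx = 21.5685 → 21.57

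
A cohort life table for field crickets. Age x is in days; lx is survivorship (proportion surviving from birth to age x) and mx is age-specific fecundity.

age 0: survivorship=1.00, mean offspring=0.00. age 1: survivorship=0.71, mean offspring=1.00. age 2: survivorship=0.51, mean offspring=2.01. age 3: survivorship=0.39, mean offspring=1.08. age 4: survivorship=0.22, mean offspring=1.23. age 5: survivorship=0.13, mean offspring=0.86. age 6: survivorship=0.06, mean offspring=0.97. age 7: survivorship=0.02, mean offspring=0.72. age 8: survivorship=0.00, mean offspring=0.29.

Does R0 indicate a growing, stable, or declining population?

growing

R0 = Σ lx·mx = 0 + 0.71 + 1.0251 + 0.4212 + 0.2706 + 0.1118 + 0.0582 + 0.0144 + 0 = 2.6113
R0 > 1, so the population is growing.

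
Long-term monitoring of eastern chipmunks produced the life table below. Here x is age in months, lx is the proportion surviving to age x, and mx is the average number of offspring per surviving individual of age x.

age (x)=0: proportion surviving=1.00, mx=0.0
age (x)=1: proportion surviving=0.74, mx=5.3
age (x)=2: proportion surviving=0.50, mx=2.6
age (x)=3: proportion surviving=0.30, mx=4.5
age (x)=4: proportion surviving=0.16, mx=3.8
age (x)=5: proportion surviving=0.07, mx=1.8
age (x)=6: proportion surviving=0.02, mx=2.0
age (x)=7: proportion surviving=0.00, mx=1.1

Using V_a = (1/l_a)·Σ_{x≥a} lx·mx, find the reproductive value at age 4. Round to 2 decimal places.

lx·mx for x ≥ 4: 0.608, 0.126, 0.04, 0 → sum = 0.774
V_4 = 0.774 / l_4 = 0.774 / 0.16 = 4.8375 → 4.84

4.84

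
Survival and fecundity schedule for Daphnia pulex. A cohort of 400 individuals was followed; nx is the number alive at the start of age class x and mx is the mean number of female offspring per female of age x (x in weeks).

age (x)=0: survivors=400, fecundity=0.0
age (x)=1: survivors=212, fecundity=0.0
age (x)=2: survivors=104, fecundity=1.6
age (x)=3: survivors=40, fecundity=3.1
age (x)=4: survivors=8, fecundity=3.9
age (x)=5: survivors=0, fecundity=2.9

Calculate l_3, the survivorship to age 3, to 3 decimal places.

l_3 = n_3/n_0 = 40/400 = 0.1 → 0.100

0.100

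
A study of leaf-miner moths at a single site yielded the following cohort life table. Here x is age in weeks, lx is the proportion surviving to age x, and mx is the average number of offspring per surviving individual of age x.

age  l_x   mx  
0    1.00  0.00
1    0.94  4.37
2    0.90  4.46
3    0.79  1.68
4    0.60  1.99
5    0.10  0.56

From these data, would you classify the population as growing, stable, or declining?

growing

R0 = Σ lx·mx = 0 + 4.1078 + 4.014 + 1.3272 + 1.194 + 0.056 = 10.699
R0 > 1, so the population is growing.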